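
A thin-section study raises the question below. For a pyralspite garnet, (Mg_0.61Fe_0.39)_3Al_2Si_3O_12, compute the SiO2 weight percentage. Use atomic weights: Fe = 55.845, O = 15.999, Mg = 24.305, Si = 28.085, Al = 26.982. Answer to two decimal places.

M((Mg_0.61Fe_0.39)_3Al_2Si_3O_12) = 440.024 g/mol; M(SiO2) = 60.083 g/mol.
Moles SiO2 per formula unit = 3 Si ÷ 1 = 3.0000.
SiO2 fraction = (3.0000 × 60.083) / 440.024 = 180.249/440.024 = 0.4096.

40.96 wt%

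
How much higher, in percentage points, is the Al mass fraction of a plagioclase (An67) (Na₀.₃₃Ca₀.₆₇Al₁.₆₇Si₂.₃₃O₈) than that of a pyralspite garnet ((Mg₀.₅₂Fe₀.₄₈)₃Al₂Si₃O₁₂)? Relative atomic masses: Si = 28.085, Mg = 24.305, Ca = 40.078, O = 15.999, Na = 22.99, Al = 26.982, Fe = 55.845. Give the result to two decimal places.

4.48 percentage points

M(Na₀.₃₃Ca₀.₆₇Al₁.₆₇Si₂.₃₃O₈) = 272.929 g/mol, so wt% Al = 45.060/272.929 × 100 = 16.51%.
M((Mg₀.₅₂Fe₀.₄₈)₃Al₂Si₃O₁₂) = 448.540 g/mol, so wt% Al = 53.964/448.540 × 100 = 12.03%.
16.51 − 12.03 = 4.48 pp.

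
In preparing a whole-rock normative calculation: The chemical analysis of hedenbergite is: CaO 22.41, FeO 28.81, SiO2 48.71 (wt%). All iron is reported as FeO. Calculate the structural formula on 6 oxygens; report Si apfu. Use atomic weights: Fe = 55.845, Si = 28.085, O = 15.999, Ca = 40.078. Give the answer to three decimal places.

22.41 wt% CaO ÷ 56.077 g/mol = 0.39963 mol, giving 0.39963 Ca and 0.39963 O.
28.81 wt% FeO ÷ 71.844 g/mol = 0.40101 mol, giving 0.40101 Fe and 0.40101 O.
48.71 wt% SiO2 ÷ 60.083 g/mol = 0.81071 mol, giving 0.81071 Si and 1.62142 O.
Oxygen sums to 2.42206; scaling by 6/2.42206 = 2.47723 puts the formula on 6 O.
Si: 0.81071 × 2.47723 = 2.008 atoms per formula unit.

2.008 Si apfu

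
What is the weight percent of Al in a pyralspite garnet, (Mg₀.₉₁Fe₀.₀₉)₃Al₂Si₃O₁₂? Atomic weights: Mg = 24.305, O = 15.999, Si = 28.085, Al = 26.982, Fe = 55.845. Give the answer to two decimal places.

Formula mass = 2.73×24.305 + 0.27×55.845 + 2×26.982 + 3×28.085 + 12×15.999 = 411.638 g/mol, of which 53.964 g is Al.
So Al makes up 53.964/411.638 = 0.1311 of the mass, i.e. 13.11%.

13.11 weight percent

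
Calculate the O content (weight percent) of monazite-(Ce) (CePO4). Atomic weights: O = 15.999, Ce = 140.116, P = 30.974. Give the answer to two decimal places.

Molar mass of CePO4: 1*140.116 + 1*30.974 + 4*15.999 = 235.086 g/mol.
Mass of O per formula unit: 4 × 15.999 = 63.996 g.
Weight fraction O = 63.996 / 235.086 = 0.2722.

27.22 weight percent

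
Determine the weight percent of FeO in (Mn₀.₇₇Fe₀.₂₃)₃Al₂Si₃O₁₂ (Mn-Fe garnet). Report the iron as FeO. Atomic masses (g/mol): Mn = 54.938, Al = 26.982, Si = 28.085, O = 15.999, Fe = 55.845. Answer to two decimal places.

10.00 wt%

M((Mn₀.₇₇Fe₀.₂₃)₃Al₂Si₃O₁₂) = 495.647 g/mol; M(FeO) = 71.844 g/mol.
Moles FeO per formula unit = 0.69 Fe ÷ 1 = 0.6900.
FeO fraction = (0.6900 × 71.844) / 495.647 = 49.572/495.647 = 0.1000.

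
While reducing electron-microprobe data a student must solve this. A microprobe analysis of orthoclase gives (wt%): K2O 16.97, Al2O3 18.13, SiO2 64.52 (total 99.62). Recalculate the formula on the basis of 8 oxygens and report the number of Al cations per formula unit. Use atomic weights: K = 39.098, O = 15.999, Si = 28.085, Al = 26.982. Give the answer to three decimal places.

0.994 Al apfu

16.97 wt% K2O ÷ 94.195 g/mol = 0.18016 mol, giving 0.36032 K and 0.18016 O.
18.13 wt% Al2O3 ÷ 101.961 g/mol = 0.17781 mol, giving 0.35562 Al and 0.53343 O.
64.52 wt% SiO2 ÷ 60.083 g/mol = 1.07385 mol, giving 1.07385 Si and 2.14770 O.
Oxygen sums to 2.86129; scaling by 8/2.86129 = 2.79594 puts the formula on 8 O.
Al: 0.35562 × 2.79594 = 0.994 atoms per formula unit.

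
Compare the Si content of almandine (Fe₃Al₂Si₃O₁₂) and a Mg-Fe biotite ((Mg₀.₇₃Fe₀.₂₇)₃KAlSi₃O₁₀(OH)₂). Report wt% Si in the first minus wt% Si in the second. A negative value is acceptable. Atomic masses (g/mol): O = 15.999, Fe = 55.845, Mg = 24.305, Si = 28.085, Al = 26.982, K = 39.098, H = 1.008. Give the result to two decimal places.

Si in Fe₃Al₂Si₃O₁₂: molar mass 497.742 g/mol; 3×28.085 = 84.255 g → 16.93 wt%.
Si in (Mg₀.₇₃Fe₀.₂₇)₃KAlSi₃O₁₀(OH)₂: molar mass 442.801 g/mol; 3×28.085 = 84.255 g → 19.03 wt%.
Difference = 16.93 − 19.03 = -2.10 percentage points.

-2.10 percentage points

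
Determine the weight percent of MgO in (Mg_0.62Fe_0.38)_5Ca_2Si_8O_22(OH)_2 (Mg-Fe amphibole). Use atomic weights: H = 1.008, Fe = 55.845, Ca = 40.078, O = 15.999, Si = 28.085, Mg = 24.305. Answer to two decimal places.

14.32 wt%

Formula mass = 872.279 g/mol.
3.10 Mg → 3.1000 mol MgO per formula unit; M(MgO) = 40.304, so MgO mass = 124.942 g.
124.942/872.279 × 100 = 14.32 wt%.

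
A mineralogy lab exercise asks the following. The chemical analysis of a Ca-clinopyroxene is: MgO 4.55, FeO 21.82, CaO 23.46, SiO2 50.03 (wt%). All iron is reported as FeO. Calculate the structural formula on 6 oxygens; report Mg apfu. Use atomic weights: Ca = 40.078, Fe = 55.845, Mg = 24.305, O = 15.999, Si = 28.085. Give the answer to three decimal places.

MgO (M=40.304): mol = 0.11289; Mg = 0.11289, O = 0.11289.
FeO (M=71.844): mol = 0.30371; Fe = 0.30371, O = 0.30371.
CaO (M=56.077): mol = 0.41835; Ca = 0.41835, O = 0.41835.
SiO2 (M=60.083): mol = 0.83268; Si = 0.83268, O = 1.66536.
ΣO = 2.50031; factor = 6/ΣO = 2.39970.
Mg apfu = 0.11289 × 2.39970 = 0.271.

0.271 Mg apfu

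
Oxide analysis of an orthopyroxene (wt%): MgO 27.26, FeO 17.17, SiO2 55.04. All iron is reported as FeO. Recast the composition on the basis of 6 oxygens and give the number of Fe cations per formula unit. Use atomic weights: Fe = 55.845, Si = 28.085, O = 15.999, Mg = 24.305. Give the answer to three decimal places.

0.522 Fe apfu

27.26 wt% MgO ÷ 40.304 g/mol = 0.67636 mol, giving 0.67636 Mg and 0.67636 O.
17.17 wt% FeO ÷ 71.844 g/mol = 0.23899 mol, giving 0.23899 Fe and 0.23899 O.
55.04 wt% SiO2 ÷ 60.083 g/mol = 0.91607 mol, giving 0.91607 Si and 1.83214 O.
Oxygen sums to 2.74749; scaling by 6/2.74749 = 2.18381 puts the formula on 6 O.
Fe: 0.23899 × 2.18381 = 0.522 atoms per formula unit.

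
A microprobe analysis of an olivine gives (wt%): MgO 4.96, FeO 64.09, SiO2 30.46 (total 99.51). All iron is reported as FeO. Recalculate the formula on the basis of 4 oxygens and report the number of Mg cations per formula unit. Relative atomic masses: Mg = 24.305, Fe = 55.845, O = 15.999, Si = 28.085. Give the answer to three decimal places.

4.96 wt% MgO ÷ 40.304 g/mol = 0.12306 mol, giving 0.12306 Mg and 0.12306 O.
64.09 wt% FeO ÷ 71.844 g/mol = 0.89207 mol, giving 0.89207 Fe and 0.89207 O.
30.46 wt% SiO2 ÷ 60.083 g/mol = 0.50697 mol, giving 0.50697 Si and 1.01394 O.
Oxygen sums to 2.02907; scaling by 4/2.02907 = 1.97135 puts the formula on 4 O.
Mg: 0.12306 × 1.97135 = 0.243 atoms per formula unit.

0.243 Mg apfu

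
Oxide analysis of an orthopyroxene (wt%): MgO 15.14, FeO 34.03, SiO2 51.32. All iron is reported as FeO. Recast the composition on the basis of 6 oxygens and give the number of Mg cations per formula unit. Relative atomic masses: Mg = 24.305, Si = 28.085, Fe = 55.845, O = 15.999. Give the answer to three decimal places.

15.14 wt% MgO ÷ 40.304 g/mol = 0.37565 mol, giving 0.37565 Mg and 0.37565 O.
34.03 wt% FeO ÷ 71.844 g/mol = 0.47367 mol, giving 0.47367 Fe and 0.47367 O.
51.32 wt% SiO2 ÷ 60.083 g/mol = 0.85415 mol, giving 0.85415 Si and 1.70830 O.
Oxygen sums to 2.55762; scaling by 6/2.55762 = 2.34593 puts the formula on 6 O.
Mg: 0.37565 × 2.34593 = 0.881 atoms per formula unit.

0.881 Mg apfu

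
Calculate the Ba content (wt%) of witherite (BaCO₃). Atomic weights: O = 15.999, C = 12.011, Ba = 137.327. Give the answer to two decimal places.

69.59 wt%

Formula mass = 1*137.327 + 1*12.011 + 3*15.999 = 197.335 g/mol, of which 137.327 g is Ba.
So Ba makes up 137.327/197.335 = 0.6959 of the mass, i.e. 69.59%.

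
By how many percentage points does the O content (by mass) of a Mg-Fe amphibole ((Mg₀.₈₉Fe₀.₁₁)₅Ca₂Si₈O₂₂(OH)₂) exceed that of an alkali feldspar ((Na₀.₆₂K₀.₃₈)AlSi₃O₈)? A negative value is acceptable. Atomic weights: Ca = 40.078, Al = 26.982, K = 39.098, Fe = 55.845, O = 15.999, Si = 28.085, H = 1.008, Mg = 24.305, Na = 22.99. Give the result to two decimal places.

First mineral: 383.976 g O in 829.700 g formula = 46.28 wt% O.
Second mineral: 127.992 g O in 268.340 g formula = 47.70 wt% O.
46.28% − 47.70% gives a difference of -1.42 percentage points.

-1.42 percentage points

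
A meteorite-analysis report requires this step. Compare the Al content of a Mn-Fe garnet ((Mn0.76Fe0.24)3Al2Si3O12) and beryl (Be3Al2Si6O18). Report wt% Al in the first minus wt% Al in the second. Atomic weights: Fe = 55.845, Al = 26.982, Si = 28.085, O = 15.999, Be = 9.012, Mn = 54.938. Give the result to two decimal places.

First mineral: 53.964 g Al in 495.674 g formula = 10.89 wt% Al.
Second mineral: 53.964 g Al in 537.492 g formula = 10.04 wt% Al.
10.89% − 10.04% gives a difference of 0.85 percentage points.

0.85 percentage points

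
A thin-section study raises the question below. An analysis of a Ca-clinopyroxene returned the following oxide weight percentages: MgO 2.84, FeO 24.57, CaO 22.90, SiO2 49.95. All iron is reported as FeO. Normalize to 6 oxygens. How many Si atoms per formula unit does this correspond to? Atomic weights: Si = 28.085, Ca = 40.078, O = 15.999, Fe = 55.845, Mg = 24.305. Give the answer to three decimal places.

2.008 Si apfu

MgO (M=40.304): mol = 0.07046; Mg = 0.07046, O = 0.07046.
FeO (M=71.844): mol = 0.34199; Fe = 0.34199, O = 0.34199.
CaO (M=56.077): mol = 0.40837; Ca = 0.40837, O = 0.40837.
SiO2 (M=60.083): mol = 0.83135; Si = 0.83135, O = 1.66270.
ΣO = 2.48352; factor = 6/ΣO = 2.41593.
Si apfu = 0.83135 × 2.41593 = 2.008.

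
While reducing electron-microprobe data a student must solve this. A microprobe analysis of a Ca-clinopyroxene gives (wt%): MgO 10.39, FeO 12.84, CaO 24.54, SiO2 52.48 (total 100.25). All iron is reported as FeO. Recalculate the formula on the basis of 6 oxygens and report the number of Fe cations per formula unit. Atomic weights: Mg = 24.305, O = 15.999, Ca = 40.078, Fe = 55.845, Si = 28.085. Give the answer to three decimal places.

MgO: 10.39/40.304 = 0.25779 mol → 0.25779 mol Mg, 0.25779 mol O.
FeO: 12.84/71.844 = 0.17872 mol → 0.17872 mol Fe, 0.17872 mol O.
CaO: 24.54/56.077 = 0.43761 mol → 0.43761 mol Ca, 0.43761 mol O.
SiO2: 52.48/60.083 = 0.87346 mol → 0.87346 mol Si, 1.74692 mol O.
Total oxygen = 2.62104 mol. Normalization factor = 6/2.62104 = 2.28917.
Fe per 6 O = 0.17872 × 2.28917 = 0.409.

0.409 Fe apfu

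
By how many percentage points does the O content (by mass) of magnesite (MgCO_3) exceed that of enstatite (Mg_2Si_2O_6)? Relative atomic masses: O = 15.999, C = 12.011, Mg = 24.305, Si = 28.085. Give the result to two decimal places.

9.12 percentage points

First mineral: 47.997 g O in 84.313 g formula = 56.93 wt% O.
Second mineral: 95.994 g O in 200.774 g formula = 47.81 wt% O.
56.93% − 47.81% gives a difference of 9.12 percentage points.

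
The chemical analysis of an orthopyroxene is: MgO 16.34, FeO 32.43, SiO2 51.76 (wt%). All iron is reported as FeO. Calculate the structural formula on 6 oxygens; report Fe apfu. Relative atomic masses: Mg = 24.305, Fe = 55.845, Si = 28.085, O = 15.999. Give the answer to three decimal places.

MgO: 16.34/40.304 = 0.40542 mol → 0.40542 mol Mg, 0.40542 mol O.
FeO: 32.43/71.844 = 0.45139 mol → 0.45139 mol Fe, 0.45139 mol O.
SiO2: 51.76/60.083 = 0.86147 mol → 0.86147 mol Si, 1.72294 mol O.
Total oxygen = 2.57975 mol. Normalization factor = 6/2.57975 = 2.32581.
Fe per 6 O = 0.45139 × 2.32581 = 1.050.

1.050 Fe apfu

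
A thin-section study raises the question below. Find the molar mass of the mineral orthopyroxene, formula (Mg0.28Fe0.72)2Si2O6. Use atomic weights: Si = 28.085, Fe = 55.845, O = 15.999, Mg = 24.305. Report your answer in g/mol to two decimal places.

Mg: 0.56 × 24.305 = 13.6108
Fe: 1.44 × 55.845 = 80.4168
Si: 2 × 28.085 = 56.1700
O: 6 × 15.999 = 95.9940
Summing the contributions gives the formula mass.

246.19 g/mol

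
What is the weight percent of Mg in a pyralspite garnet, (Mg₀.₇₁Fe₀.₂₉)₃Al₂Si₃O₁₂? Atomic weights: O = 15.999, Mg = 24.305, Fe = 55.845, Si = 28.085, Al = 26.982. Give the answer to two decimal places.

Formula mass = 2.13·24.305 + 0.87·55.845 + 2·26.982 + 3·28.085 + 12·15.999 = 430.562 g/mol, of which 51.770 g is Mg.
So Mg makes up 51.770/430.562 = 0.1202 of the mass, i.e. 12.02%.

12.02 weight percent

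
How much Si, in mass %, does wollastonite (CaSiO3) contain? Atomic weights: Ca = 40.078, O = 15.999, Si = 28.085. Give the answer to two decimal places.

24.18 mass %

M(CaSiO3) = 116.160 g/mol.
Si contributes 1 × 28.085 = 28.085 g per mole.
28.085/116.160 = 0.2418 → 24.18%.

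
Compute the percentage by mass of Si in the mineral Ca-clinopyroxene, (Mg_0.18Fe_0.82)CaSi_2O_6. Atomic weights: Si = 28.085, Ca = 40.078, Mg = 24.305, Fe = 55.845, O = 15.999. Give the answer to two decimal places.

23.17 wt%

M((Mg_0.18Fe_0.82)CaSi_2O_6) = 242.410 g/mol.
Si contributes 2 × 28.085 = 56.170 g per mole.
56.170/242.410 = 0.2317 → 23.17%.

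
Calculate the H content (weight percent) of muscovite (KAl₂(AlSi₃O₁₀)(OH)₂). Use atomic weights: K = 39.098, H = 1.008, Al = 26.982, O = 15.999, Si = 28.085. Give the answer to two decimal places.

M(KAl₂(AlSi₃O₁₀)(OH)₂) = 398.303 g/mol.
H contributes 2 × 1.008 = 2.016 g per mole.
2.016/398.303 = 0.0051 → 0.51%.

0.51 weight percent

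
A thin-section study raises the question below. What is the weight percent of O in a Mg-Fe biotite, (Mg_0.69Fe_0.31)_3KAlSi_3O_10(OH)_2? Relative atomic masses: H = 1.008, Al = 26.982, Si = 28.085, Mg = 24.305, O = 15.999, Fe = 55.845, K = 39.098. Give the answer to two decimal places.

M((Mg_0.69Fe_0.31)_3KAlSi_3O_10(OH)_2) = 446.586 g/mol.
O contributes 12 × 15.999 = 191.988 g per mole.
191.988/446.586 = 0.4299 → 42.99%.

42.99 wt%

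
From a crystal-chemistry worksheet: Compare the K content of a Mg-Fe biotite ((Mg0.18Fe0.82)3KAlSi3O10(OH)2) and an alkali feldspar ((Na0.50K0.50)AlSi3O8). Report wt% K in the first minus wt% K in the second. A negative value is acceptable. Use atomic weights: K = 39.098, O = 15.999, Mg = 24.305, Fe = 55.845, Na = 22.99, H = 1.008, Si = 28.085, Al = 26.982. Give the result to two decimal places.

0.67 percentage points

M((Mg0.18Fe0.82)3KAlSi3O10(OH)2) = 494.842 g/mol, so wt% K = 39.098/494.842 × 100 = 7.90%.
M((Na0.50K0.50)AlSi3O8) = 270.273 g/mol, so wt% K = 19.549/270.273 × 100 = 7.23%.
7.90 − 7.23 = 0.67 pp.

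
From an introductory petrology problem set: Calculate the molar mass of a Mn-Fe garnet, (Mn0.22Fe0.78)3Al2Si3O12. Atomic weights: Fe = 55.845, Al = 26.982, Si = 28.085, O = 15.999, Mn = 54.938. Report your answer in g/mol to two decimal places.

The formula mass is the sum 0.66*54.938 + 2.34*55.845 + 2*26.982 + 3*28.085 + 12*15.999.

497.14 g/mol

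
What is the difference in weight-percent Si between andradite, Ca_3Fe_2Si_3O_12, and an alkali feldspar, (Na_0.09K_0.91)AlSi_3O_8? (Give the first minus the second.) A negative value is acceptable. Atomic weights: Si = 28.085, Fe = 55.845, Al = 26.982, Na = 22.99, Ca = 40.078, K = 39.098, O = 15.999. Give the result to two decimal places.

-13.85 percentage points

Si in Ca_3Fe_2Si_3O_12: molar mass 508.167 g/mol; 3×28.085 = 84.255 g → 16.58 wt%.
Si in (Na_0.09K_0.91)AlSi_3O_8: molar mass 276.877 g/mol; 3×28.085 = 84.255 g → 30.43 wt%.
Difference = 16.58 − 30.43 = -13.85 percentage points.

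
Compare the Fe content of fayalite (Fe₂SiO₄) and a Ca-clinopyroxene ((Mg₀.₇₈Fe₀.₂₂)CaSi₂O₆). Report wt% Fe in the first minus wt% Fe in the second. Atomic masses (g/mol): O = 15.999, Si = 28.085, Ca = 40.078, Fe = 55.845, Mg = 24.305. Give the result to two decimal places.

Fe in Fe₂SiO₄: molar mass 203.771 g/mol; 2×55.845 = 111.690 g → 54.81 wt%.
Fe in (Mg₀.₇₈Fe₀.₂₂)CaSi₂O₆: molar mass 223.486 g/mol; 0.22×55.845 = 12.286 g → 5.50 wt%.
Difference = 54.81 − 5.50 = 49.31 percentage points.

49.31 percentage points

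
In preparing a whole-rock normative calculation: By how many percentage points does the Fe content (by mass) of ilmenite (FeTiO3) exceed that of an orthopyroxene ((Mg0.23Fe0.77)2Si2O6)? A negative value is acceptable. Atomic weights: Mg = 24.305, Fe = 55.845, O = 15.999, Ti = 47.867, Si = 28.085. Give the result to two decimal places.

2.32 percentage points

First mineral: 55.845 g Fe in 151.709 g formula = 36.81 wt% Fe.
Second mineral: 86.001 g Fe in 249.346 g formula = 34.49 wt% Fe.
36.81% − 34.49% gives a difference of 2.32 percentage points.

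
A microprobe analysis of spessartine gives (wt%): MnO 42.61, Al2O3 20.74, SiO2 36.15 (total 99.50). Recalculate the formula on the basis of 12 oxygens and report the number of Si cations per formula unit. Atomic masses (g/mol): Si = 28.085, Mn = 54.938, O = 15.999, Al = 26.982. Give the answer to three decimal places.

42.61 wt% MnO ÷ 70.937 g/mol = 0.60067 mol, giving 0.60067 Mn and 0.60067 O.
20.74 wt% Al2O3 ÷ 101.961 g/mol = 0.20341 mol, giving 0.40682 Al and 0.61023 O.
36.15 wt% SiO2 ÷ 60.083 g/mol = 0.60167 mol, giving 0.60167 Si and 1.20334 O.
Oxygen sums to 2.41424; scaling by 12/2.41424 = 4.97051 puts the formula on 12 O.
Si: 0.60167 × 4.97051 = 2.991 atoms per formula unit.

2.991 Si apfu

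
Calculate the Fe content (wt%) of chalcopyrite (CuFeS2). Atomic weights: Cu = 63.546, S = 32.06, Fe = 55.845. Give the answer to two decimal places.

30.43 wt%

M(CuFeS2) = 183.511 g/mol.
Fe contributes 1 × 55.845 = 55.845 g per mole.
55.845/183.511 = 0.3043 → 30.43%.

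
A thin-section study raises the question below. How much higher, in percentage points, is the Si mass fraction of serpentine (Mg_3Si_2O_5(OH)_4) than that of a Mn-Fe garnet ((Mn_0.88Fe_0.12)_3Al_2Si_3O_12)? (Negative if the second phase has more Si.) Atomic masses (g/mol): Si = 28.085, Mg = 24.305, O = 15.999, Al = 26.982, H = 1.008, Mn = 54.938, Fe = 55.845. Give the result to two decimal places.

Si in Mg_3Si_2O_5(OH)_4: molar mass 277.108 g/mol; 2×28.085 = 56.170 g → 20.27 wt%.
Si in (Mn_0.88Fe_0.12)_3Al_2Si_3O_12: molar mass 495.348 g/mol; 3×28.085 = 84.255 g → 17.01 wt%.
Difference = 20.27 − 17.01 = 3.26 percentage points.

3.26 percentage points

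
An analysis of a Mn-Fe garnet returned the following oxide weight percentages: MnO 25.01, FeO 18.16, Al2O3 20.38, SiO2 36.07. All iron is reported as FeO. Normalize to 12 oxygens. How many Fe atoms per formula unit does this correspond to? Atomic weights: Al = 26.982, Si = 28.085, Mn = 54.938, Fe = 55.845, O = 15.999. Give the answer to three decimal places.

MnO (M=70.937): mol = 0.35257; Mn = 0.35257, O = 0.35257.
FeO (M=71.844): mol = 0.25277; Fe = 0.25277, O = 0.25277.
Al2O3 (M=101.961): mol = 0.19988; Al = 0.39976, O = 0.59964.
SiO2 (M=60.083): mol = 0.60034; Si = 0.60034, O = 1.20068.
ΣO = 2.40566; factor = 12/ΣO = 4.98824.
Fe apfu = 0.25277 × 4.98824 = 1.261.

1.261 Fe apfu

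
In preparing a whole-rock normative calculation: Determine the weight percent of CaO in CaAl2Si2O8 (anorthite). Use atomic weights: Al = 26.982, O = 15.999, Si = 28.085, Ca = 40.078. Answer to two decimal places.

20.16 wt%

M(CaAl2Si2O8) = 278.204 g/mol; M(CaO) = 56.077 g/mol.
Moles CaO per formula unit = 1 Ca ÷ 1 = 1.0000.
CaO fraction = (1.0000 × 56.077) / 278.204 = 56.077/278.204 = 0.2016.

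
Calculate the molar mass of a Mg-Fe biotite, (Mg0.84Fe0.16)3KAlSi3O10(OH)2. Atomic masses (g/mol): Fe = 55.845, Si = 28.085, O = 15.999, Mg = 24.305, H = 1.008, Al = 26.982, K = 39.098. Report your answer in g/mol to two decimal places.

432.39 g/mol

The formula mass is the sum 2.52·24.305 + 0.48·55.845 + 1·39.098 + 1·26.982 + 3·28.085 + 12·15.999 + 2·1.008.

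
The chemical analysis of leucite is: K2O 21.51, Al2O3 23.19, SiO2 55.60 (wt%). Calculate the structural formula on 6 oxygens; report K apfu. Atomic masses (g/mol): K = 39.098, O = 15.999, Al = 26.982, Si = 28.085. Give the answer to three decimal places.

0.992 K apfu

K2O (M=94.195): mol = 0.22836; K = 0.45672, O = 0.22836.
Al2O3 (M=101.961): mol = 0.22744; Al = 0.45488, O = 0.68232.
SiO2 (M=60.083): mol = 0.92539; Si = 0.92539, O = 1.85078.
ΣO = 2.76146; factor = 6/ΣO = 2.17276.
K apfu = 0.45672 × 2.17276 = 0.992.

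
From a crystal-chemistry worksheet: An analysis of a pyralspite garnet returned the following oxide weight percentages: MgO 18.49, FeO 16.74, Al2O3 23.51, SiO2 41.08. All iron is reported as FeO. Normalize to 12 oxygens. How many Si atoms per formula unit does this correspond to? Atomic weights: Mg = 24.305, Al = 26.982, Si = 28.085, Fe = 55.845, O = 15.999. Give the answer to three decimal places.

MgO (M=40.304): mol = 0.45876; Mg = 0.45876, O = 0.45876.
FeO (M=71.844): mol = 0.23300; Fe = 0.23300, O = 0.23300.
Al2O3 (M=101.961): mol = 0.23058; Al = 0.46116, O = 0.69174.
SiO2 (M=60.083): mol = 0.68372; Si = 0.68372, O = 1.36744.
ΣO = 2.75094; factor = 12/ΣO = 4.36215.
Si apfu = 0.68372 × 4.36215 = 2.982.

2.982 Si apfu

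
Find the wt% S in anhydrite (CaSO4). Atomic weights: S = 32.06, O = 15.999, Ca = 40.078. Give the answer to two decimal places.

Molar mass of CaSO4: 1·40.078 + 1·32.06 + 4·15.999 = 136.134 g/mol.
Mass of S per formula unit: 1 × 32.06 = 32.060 g.
Weight fraction S = 32.060 / 136.134 = 0.2355.

23.55 mass %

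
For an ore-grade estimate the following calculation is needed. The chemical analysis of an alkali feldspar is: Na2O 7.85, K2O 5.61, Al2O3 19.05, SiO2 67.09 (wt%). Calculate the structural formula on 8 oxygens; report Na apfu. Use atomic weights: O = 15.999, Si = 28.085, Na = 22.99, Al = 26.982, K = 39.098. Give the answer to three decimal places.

7.85 wt% Na2O ÷ 61.979 g/mol = 0.12666 mol, giving 0.25332 Na and 0.12666 O.
5.61 wt% K2O ÷ 94.195 g/mol = 0.05956 mol, giving 0.11912 K and 0.05956 O.
19.05 wt% Al2O3 ÷ 101.961 g/mol = 0.18684 mol, giving 0.37368 Al and 0.56052 O.
67.09 wt% SiO2 ÷ 60.083 g/mol = 1.11662 mol, giving 1.11662 Si and 2.23324 O.
Oxygen sums to 2.97998; scaling by 8/2.97998 = 2.68458 puts the formula on 8 O.
Na: 0.25332 × 2.68458 = 0.680 atoms per formula unit.

0.680 Na apfu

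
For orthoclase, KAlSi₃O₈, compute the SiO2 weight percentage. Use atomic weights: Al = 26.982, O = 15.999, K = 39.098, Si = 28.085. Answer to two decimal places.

64.76 wt%

Formula mass = 278.327 g/mol.
3 Si → 3.0000 mol SiO2 per formula unit; M(SiO2) = 60.083, so SiO2 mass = 180.249 g.
180.249/278.327 × 100 = 64.76 wt%.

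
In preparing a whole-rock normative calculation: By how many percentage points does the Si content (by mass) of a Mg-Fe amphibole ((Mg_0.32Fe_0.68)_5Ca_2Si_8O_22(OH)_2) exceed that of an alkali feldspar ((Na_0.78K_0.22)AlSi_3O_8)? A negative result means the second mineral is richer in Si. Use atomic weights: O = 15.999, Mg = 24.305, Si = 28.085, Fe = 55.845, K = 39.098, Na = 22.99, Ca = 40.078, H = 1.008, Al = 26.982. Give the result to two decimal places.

-7.27 percentage points

First mineral: 224.680 g Si in 919.589 g formula = 24.43 wt% Si.
Second mineral: 84.255 g Si in 265.763 g formula = 31.70 wt% Si.
24.43% − 31.70% gives a difference of -7.27 percentage points.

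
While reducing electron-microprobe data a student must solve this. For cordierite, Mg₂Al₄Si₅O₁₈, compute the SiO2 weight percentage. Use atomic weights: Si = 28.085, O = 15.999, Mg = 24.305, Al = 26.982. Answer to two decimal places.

51.36 wt%

M(Mg₂Al₄Si₅O₁₈) = 584.945 g/mol; M(SiO2) = 60.083 g/mol.
Moles SiO2 per formula unit = 5 Si ÷ 1 = 5.0000.
SiO2 fraction = (5.0000 × 60.083) / 584.945 = 300.415/584.945 = 0.5136.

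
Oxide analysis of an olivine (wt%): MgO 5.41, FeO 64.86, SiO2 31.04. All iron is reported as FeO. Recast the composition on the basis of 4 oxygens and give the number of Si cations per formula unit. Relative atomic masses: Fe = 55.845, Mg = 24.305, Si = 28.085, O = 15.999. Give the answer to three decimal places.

MgO (M=40.304): mol = 0.13423; Mg = 0.13423, O = 0.13423.
FeO (M=71.844): mol = 0.90279; Fe = 0.90279, O = 0.90279.
SiO2 (M=60.083): mol = 0.51662; Si = 0.51662, O = 1.03324.
ΣO = 2.07026; factor = 4/ΣO = 1.93212.
Si apfu = 0.51662 × 1.93212 = 0.998.

0.998 Si apfu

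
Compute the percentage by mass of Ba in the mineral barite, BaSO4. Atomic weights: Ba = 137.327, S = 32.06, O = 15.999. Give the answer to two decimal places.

M(BaSO4) = 233.383 g/mol.
Ba contributes 1 × 137.327 = 137.327 g per mole.
137.327/233.383 = 0.5884 → 58.84%.

58.84 weight percent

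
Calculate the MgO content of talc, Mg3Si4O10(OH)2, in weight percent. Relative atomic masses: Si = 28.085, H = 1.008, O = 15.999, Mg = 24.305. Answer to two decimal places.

M(Mg3Si4O10(OH)2) = 379.259 g/mol; M(MgO) = 40.304 g/mol.
Moles MgO per formula unit = 3 Mg ÷ 1 = 3.0000.
MgO fraction = (3.0000 × 40.304) / 379.259 = 120.912/379.259 = 0.3188.

31.88 wt%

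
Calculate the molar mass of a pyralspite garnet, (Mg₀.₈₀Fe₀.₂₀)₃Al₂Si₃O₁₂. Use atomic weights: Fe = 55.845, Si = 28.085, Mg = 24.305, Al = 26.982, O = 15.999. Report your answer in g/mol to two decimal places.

The formula mass is the sum 2.40·24.305 + 0.60·55.845 + 2·26.982 + 3·28.085 + 12·15.999.

422.05 g/mol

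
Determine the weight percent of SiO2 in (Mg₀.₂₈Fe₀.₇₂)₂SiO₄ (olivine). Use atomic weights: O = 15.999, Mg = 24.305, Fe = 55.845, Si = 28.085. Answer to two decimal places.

32.28 wt%

M((Mg₀.₂₈Fe₀.₇₂)₂SiO₄) = 186.109 g/mol; M(SiO2) = 60.083 g/mol.
Moles SiO2 per formula unit = 1 Si ÷ 1 = 1.0000.
SiO2 fraction = (1.0000 × 60.083) / 186.109 = 60.083/186.109 = 0.3228.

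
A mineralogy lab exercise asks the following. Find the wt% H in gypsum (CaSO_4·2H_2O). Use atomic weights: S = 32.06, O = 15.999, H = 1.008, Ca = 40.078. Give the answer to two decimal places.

M(CaSO_4·2H_2O) = 172.164 g/mol.
H contributes 4 × 1.008 = 4.032 g per mole.
4.032/172.164 = 0.0234 → 2.34%.

2.34 mass %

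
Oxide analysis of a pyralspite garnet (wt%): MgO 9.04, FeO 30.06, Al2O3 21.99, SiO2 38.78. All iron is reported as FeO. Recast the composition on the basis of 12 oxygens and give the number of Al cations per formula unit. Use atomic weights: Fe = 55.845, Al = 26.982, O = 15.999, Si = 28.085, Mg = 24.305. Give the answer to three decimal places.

2.006 Al apfu

MgO: 9.04/40.304 = 0.22430 mol → 0.22430 mol Mg, 0.22430 mol O.
FeO: 30.06/71.844 = 0.41841 mol → 0.41841 mol Fe, 0.41841 mol O.
Al2O3: 21.99/101.961 = 0.21567 mol → 0.43134 mol Al, 0.64701 mol O.
SiO2: 38.78/60.083 = 0.64544 mol → 0.64544 mol Si, 1.29088 mol O.
Total oxygen = 2.58060 mol. Normalization factor = 12/2.58060 = 4.65008.
Al per 12 O = 0.43134 × 4.65008 = 2.006.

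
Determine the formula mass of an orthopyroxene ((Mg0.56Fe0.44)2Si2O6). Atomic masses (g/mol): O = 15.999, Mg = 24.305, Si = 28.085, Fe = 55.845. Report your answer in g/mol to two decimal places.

M = 1.12·24.305 + 0.88·55.845 + 2·28.085 + 6·15.999

228.53 g/mol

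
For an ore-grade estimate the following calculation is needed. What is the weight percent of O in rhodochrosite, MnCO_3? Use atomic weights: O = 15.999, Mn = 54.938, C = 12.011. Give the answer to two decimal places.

Formula mass = 1×54.938 + 1×12.011 + 3×15.999 = 114.946 g/mol, of which 47.997 g is O.
So O makes up 47.997/114.946 = 0.4176 of the mass, i.e. 41.76%.

41.76 weight percent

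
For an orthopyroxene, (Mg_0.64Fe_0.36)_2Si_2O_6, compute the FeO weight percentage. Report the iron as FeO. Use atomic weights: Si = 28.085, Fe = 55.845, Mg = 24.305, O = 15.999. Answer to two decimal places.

M((Mg_0.64Fe_0.36)_2Si_2O_6) = 223.483 g/mol; M(FeO) = 71.844 g/mol.
Moles FeO per formula unit = 0.72 Fe ÷ 1 = 0.7200.
FeO fraction = (0.7200 × 71.844) / 223.483 = 51.728/223.483 = 0.2315.

23.15 wt%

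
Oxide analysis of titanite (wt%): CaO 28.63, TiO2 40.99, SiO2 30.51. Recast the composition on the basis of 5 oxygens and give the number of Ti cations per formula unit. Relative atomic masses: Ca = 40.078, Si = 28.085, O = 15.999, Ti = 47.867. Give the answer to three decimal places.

1.005 Ti apfu

CaO (M=56.077): mol = 0.51055; Ca = 0.51055, O = 0.51055.
TiO2 (M=79.865): mol = 0.51324; Ti = 0.51324, O = 1.02648.
SiO2 (M=60.083): mol = 0.50780; Si = 0.50780, O = 1.01560.
ΣO = 2.55263; factor = 5/ΣO = 1.95876.
Ti apfu = 0.51324 × 1.95876 = 1.005.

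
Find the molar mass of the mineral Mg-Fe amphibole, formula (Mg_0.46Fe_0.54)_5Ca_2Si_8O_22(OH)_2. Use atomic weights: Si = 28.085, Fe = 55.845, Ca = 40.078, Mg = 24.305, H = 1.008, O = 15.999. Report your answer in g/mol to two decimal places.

The formula mass is the sum 2.30*24.305 + 2.70*55.845 + 2*40.078 + 8*28.085 + 24*15.999 + 2*1.008.

897.51 g/mol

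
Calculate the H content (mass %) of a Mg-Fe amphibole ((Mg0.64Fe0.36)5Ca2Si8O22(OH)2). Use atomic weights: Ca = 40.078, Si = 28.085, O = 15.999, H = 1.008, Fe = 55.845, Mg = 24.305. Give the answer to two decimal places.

M((Mg0.64Fe0.36)5Ca2Si8O22(OH)2) = 869.125 g/mol.
H contributes 2 × 1.008 = 2.016 g per mole.
2.016/869.125 = 0.0023 → 0.23%.

0.23 mass %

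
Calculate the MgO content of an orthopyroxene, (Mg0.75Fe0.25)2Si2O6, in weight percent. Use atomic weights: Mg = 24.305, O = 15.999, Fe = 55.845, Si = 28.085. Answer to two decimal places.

27.92 wt%

M((Mg0.75Fe0.25)2Si2O6) = 216.544 g/mol; M(MgO) = 40.304 g/mol.
Moles MgO per formula unit = 1.50 Mg ÷ 1 = 1.5000.
MgO fraction = (1.5000 × 40.304) / 216.544 = 60.456/216.544 = 0.2792.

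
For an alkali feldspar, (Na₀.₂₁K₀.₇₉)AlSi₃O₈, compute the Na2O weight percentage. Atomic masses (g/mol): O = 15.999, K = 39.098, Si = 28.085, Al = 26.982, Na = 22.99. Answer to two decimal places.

2.37 wt%

Molar mass of (Na₀.₂₁K₀.₇₉)AlSi₃O₈ = 0.21·22.99 + 0.79·39.098 + 1·26.982 + 3·28.085 + 8·15.999 = 274.944 g/mol.
Each formula unit contains 0.21 Na, equivalent to 0.21/2 = 0.1050 mol Na2O.
M(Na2O) = 2×22.99 + 1×15.999 = 61.979 g/mol.
Mass of Na2O per formula unit = 0.1050 × 61.979 = 6.508 g.
Na2O wt% = 6.508 / 274.944 × 100 = 2.37%.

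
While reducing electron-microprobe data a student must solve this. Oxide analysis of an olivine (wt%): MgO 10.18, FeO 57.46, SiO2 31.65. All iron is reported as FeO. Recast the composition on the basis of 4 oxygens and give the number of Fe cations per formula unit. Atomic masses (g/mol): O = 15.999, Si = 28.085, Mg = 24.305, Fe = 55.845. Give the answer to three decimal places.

1.519 Fe apfu

MgO (M=40.304): mol = 0.25258; Mg = 0.25258, O = 0.25258.
FeO (M=71.844): mol = 0.79979; Fe = 0.79979, O = 0.79979.
SiO2 (M=60.083): mol = 0.52677; Si = 0.52677, O = 1.05354.
ΣO = 2.10591; factor = 4/ΣO = 1.89942.
Fe apfu = 0.79979 × 1.89942 = 1.519.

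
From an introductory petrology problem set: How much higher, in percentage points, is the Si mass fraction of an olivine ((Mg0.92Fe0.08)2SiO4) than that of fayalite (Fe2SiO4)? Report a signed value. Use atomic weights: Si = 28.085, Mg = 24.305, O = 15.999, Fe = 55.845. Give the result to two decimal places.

5.49 percentage points

First mineral: 28.085 g Si in 145.737 g formula = 19.27 wt% Si.
Second mineral: 28.085 g Si in 203.771 g formula = 13.78 wt% Si.
19.27% − 13.78% gives a difference of 5.49 percentage points.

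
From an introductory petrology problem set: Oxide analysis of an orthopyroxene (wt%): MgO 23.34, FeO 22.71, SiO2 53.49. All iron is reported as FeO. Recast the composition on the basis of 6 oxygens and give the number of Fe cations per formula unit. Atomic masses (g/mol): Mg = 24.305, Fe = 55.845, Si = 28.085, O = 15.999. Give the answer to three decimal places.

MgO (M=40.304): mol = 0.57910; Mg = 0.57910, O = 0.57910.
FeO (M=71.844): mol = 0.31610; Fe = 0.31610, O = 0.31610.
SiO2 (M=60.083): mol = 0.89027; Si = 0.89027, O = 1.78054.
ΣO = 2.67574; factor = 6/ΣO = 2.24237.
Fe apfu = 0.31610 × 2.24237 = 0.709.

0.709 Fe apfu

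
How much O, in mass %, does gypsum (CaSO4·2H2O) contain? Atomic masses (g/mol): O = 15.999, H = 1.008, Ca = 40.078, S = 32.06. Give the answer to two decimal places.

55.76 mass %

Molar mass of CaSO4·2H2O: 1*40.078 + 1*32.06 + 6*15.999 + 4*1.008 = 172.164 g/mol.
Mass of O per formula unit: 6 × 15.999 = 95.994 g.
Weight fraction O = 95.994 / 172.164 = 0.5576.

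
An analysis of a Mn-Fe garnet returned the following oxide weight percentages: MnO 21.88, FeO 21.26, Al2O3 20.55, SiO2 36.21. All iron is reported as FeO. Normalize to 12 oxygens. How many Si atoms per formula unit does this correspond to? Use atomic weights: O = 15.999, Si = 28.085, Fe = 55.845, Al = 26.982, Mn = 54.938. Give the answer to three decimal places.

21.88 wt% MnO ÷ 70.937 g/mol = 0.30844 mol, giving 0.30844 Mn and 0.30844 O.
21.26 wt% FeO ÷ 71.844 g/mol = 0.29592 mol, giving 0.29592 Fe and 0.29592 O.
20.55 wt% Al2O3 ÷ 101.961 g/mol = 0.20155 mol, giving 0.40310 Al and 0.60465 O.
36.21 wt% SiO2 ÷ 60.083 g/mol = 0.60267 mol, giving 0.60267 Si and 1.20534 O.
Oxygen sums to 2.41435; scaling by 12/2.41435 = 4.97028 puts the formula on 12 O.
Si: 0.60267 × 4.97028 = 2.995 atoms per formula unit.

2.995 Si apfu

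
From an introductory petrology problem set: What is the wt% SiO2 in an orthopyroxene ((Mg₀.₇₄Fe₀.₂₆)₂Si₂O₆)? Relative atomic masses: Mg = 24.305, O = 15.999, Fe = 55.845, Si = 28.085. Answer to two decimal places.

Molar mass of (Mg₀.₇₄Fe₀.₂₆)₂Si₂O₆ = 1.48×24.305 + 0.52×55.845 + 2×28.085 + 6×15.999 = 217.175 g/mol.
Each formula unit contains 2 Si, equivalent to 2/1 = 2.0000 mol SiO2.
M(SiO2) = 1×28.085 + 2×15.999 = 60.083 g/mol.
Mass of SiO2 per formula unit = 2.0000 × 60.083 = 120.166 g.
SiO2 wt% = 120.166 / 217.175 × 100 = 55.33%.

55.33 wt%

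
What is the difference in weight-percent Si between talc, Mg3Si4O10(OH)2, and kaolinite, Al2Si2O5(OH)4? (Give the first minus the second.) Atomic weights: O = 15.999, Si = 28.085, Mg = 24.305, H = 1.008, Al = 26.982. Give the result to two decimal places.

7.86 percentage points

First mineral: 112.340 g Si in 379.259 g formula = 29.62 wt% Si.
Second mineral: 56.170 g Si in 258.157 g formula = 21.76 wt% Si.
29.62% − 21.76% gives a difference of 7.86 percentage points.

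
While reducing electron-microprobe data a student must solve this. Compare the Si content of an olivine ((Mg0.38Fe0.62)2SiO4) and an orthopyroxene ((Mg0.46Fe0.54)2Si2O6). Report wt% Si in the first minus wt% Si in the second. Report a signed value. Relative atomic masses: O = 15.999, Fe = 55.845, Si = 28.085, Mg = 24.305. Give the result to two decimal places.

-8.30 percentage points

M((Mg0.38Fe0.62)2SiO4) = 179.801 g/mol, so wt% Si = 28.085/179.801 × 100 = 15.62%.
M((Mg0.46Fe0.54)2Si2O6) = 234.837 g/mol, so wt% Si = 56.170/234.837 × 100 = 23.92%.
15.62 − 23.92 = -8.30 pp.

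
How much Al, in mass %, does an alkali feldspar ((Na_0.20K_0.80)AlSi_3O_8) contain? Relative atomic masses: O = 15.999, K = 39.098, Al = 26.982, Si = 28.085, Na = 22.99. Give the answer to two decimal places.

M((Na_0.20K_0.80)AlSi_3O_8) = 275.105 g/mol.
Al contributes 1 × 26.982 = 26.982 g per mole.
26.982/275.105 = 0.0981 → 9.81%.

9.81 mass %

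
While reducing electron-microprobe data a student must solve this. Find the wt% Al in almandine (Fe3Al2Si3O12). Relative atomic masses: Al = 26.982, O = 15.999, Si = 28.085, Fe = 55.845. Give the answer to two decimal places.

M(Fe3Al2Si3O12) = 497.742 g/mol.
Al contributes 2 × 26.982 = 53.964 g per mole.
53.964/497.742 = 0.1084 → 10.84%.

10.84 weight percent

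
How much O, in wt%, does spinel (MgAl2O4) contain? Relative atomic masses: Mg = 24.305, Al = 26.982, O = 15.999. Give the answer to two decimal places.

44.98 wt%

Formula mass = 1×24.305 + 2×26.982 + 4×15.999 = 142.265 g/mol, of which 63.996 g is O.
So O makes up 63.996/142.265 = 0.4498 of the mass, i.e. 44.98%.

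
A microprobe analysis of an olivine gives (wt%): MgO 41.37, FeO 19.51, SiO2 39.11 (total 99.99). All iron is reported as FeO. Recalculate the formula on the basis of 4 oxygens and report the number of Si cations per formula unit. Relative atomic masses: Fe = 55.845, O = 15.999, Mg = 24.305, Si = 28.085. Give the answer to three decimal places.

1.001 Si apfu

MgO (M=40.304): mol = 1.02645; Mg = 1.02645, O = 1.02645.
FeO (M=71.844): mol = 0.27156; Fe = 0.27156, O = 0.27156.
SiO2 (M=60.083): mol = 0.65093; Si = 0.65093, O = 1.30186.
ΣO = 2.59987; factor = 4/ΣO = 1.53854.
Si apfu = 0.65093 × 1.53854 = 1.001.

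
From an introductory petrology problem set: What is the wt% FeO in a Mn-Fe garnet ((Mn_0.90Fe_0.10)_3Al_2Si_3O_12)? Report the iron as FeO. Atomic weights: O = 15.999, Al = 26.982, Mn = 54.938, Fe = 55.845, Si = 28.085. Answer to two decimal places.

Molar mass of (Mn_0.90Fe_0.10)_3Al_2Si_3O_12 = 2.70·54.938 + 0.30·55.845 + 2·26.982 + 3·28.085 + 12·15.999 = 495.293 g/mol.
Each formula unit contains 0.30 Fe, equivalent to 0.30/1 = 0.3000 mol FeO.
M(FeO) = 1×55.845 + 1×15.999 = 71.844 g/mol.
Mass of FeO per formula unit = 0.3000 × 71.844 = 21.553 g.
FeO wt% = 21.553 / 495.293 × 100 = 4.35%.

4.35 wt%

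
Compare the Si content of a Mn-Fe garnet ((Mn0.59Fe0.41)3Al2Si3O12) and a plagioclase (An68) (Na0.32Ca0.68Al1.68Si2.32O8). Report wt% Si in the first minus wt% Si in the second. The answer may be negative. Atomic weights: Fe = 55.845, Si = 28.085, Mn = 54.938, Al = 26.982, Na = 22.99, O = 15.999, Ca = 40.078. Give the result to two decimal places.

-6.88 percentage points

First mineral: 84.255 g Si in 496.137 g formula = 16.98 wt% Si.
Second mineral: 65.157 g Si in 273.089 g formula = 23.86 wt% Si.
16.98% − 23.86% gives a difference of -6.88 percentage points.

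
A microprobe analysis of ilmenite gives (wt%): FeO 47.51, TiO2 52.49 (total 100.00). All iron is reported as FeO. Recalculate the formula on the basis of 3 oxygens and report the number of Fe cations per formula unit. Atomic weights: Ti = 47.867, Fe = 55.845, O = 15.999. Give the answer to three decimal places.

FeO (M=71.844): mol = 0.66129; Fe = 0.66129, O = 0.66129.
TiO2 (M=79.865): mol = 0.65723; Ti = 0.65723, O = 1.31446.
ΣO = 1.97575; factor = 3/ΣO = 1.51841.
Fe apfu = 0.66129 × 1.51841 = 1.004.

1.004 Fe apfu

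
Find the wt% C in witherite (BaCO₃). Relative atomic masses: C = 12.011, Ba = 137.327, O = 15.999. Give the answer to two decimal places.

Formula mass = 1·137.327 + 1·12.011 + 3·15.999 = 197.335 g/mol, of which 12.011 g is C.
So C makes up 12.011/197.335 = 0.0609 of the mass, i.e. 6.09%.

6.09 weight percent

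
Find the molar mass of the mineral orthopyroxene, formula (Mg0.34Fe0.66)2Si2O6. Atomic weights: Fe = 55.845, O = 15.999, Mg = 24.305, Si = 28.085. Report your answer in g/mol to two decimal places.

M = 0.68·24.305 + 1.32·55.845 + 2·28.085 + 6·15.999

242.41 g/mol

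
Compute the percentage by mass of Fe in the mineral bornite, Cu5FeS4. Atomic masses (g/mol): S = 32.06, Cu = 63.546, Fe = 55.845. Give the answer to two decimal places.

11.13 wt%

Formula mass = 5·63.546 + 1·55.845 + 4·32.06 = 501.815 g/mol, of which 55.845 g is Fe.
So Fe makes up 55.845/501.815 = 0.1113 of the mass, i.e. 11.13%.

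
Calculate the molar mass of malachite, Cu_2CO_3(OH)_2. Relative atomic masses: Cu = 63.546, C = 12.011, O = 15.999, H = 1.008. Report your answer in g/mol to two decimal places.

Cu: 2 × 63.546 = 127.0920
C: 1 × 12.011 = 12.0110
O: 5 × 15.999 = 79.9950
H: 2 × 1.008 = 2.0160
Summing the contributions gives the formula mass.

221.11 g/mol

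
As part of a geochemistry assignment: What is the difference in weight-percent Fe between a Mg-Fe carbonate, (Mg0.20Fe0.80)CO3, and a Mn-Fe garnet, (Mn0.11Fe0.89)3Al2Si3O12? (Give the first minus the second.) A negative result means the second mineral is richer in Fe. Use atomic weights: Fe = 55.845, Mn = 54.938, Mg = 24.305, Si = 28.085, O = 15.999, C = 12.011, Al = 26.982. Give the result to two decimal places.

Fe in (Mg0.20Fe0.80)CO3: molar mass 109.545 g/mol; 0.80×55.845 = 44.676 g → 40.78 wt%.
Fe in (Mn0.11Fe0.89)3Al2Si3O12: molar mass 497.443 g/mol; 2.67×55.845 = 149.106 g → 29.97 wt%.
Difference = 40.78 − 29.97 = 10.81 percentage points.

10.81 percentage points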